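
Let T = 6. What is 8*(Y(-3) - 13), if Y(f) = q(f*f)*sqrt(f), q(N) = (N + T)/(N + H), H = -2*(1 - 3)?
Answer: -104 + 120*I*sqrt(3)/13 ≈ -104.0 + 15.988*I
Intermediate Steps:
H = 4 (H = -2*(-2) = 4)
q(N) = (6 + N)/(4 + N) (q(N) = (N + 6)/(N + 4) = (6 + N)/(4 + N))
Y(f) = sqrt(f)*(6 + f**2)/(4 + f**2) (Y(f) = ((6 + f*f)/(4 + f*f))*sqrt(f) = ((6 + f**2)/(4 + f**2))*sqrt(f) = sqrt(f)*(6 + f**2)/(4 + f**2))
8*(Y(-3) - 13) = 8*(sqrt(-3)*(6 + (-3)**2)/(4 + (-3)**2) - 13) = 8*((I*sqrt(3))*(6 + 9)/(4 + 9) - 13) = 8*((I*sqrt(3))*15/13 - 13) = 8*((I*sqrt(3))*(1/13)*15 - 13) = 8*(15*I*sqrt(3)/13 - 13) = 8*(-13 + 15*I*sqrt(3)/13) = -104 + 120*I*sqrt(3)/13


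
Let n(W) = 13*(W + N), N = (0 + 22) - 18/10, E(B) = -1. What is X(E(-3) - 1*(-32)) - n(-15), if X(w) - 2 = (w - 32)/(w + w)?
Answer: -20341/310 ≈ -65.616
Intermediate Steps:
N = 101/5 (N = 22 - 18*⅒ = 22 - 9/5 = 101/5 ≈ 20.200)
X(w) = 2 + (-32 + w)/(2*w) (X(w) = 2 + (w - 32)/(w + w) = 2 + (-32 + w)/((2*w)) = 2 + (-32 + w)*(1/(2*w)) = 2 + (-32 + w)/(2*w))
n(W) = 1313/5 + 13*W (n(W) = 13*(W + 101/5) = 13*(101/5 + W) = 1313/5 + 13*W)
X(E(-3) - 1*(-32)) - n(-15) = (5/2 - 16/(-1 - 1*(-32))) - (1313/5 + 13*(-15)) = (5/2 - 16/(-1 + 32)) - (1313/5 - 195) = (5/2 - 16/31) - 1*338/5 = (5/2 - 16*1/31) - 338/5 = (5/2 - 16/31) - 338/5 = 123/62 - 338/5 = -20341/310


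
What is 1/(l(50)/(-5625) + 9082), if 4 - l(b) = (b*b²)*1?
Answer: 5625/51211246 ≈ 0.00010984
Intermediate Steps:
l(b) = 4 - b³ (l(b) = 4 - b*b² = 4 - b³)
1/(l(50)/(-5625) + 9082) = 1/((4 - 1*50³)/(-5625) + 9082) = 1/((4 - 1*125000)*(-1/5625) + 9082) = 1/((4 - 125000)*(-1/5625) + 9082) = 1/(-124996*(-1/5625) + 9082) = 1/(124996/5625 + 9082) = 1/(51211246/5625) = 5625/51211246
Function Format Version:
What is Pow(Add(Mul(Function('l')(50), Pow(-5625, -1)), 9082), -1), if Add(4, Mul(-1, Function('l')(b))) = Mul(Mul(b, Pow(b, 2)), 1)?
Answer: Rational(5625, 51211246) ≈ 0.00010984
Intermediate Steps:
Function('l')(b) = Add(4, Mul(-1, Pow(b, 3))) (Function('l')(b) = Add(4, Mul(-1, Mul(Mul(b, Pow(b, 2)), 1))) = Add(4, Mul(-1, Mul(Pow(b, 3), 1))) = Add(4, Mul(-1, Pow(b, 3))))
Pow(Add(Mul(Function('l')(50), Pow(-5625, -1)), 9082), -1) = Pow(Add(Mul(Add(4, Mul(-1, Pow(50, 3))), Pow(-5625, -1)), 9082), -1) = Pow(Add(Mul(Add(4, Mul(-1, 125000)), Rational(-1, 5625)), 9082), -1) = Pow(Add(Mul(Add(4, -125000), Rational(-1, 5625)), 9082), -1) = Pow(Add(Mul(-124996, Rational(-1, 5625)), 9082), -1) = Pow(Add(Rational(124996, 5625), 9082), -1) = Pow(Rational(51211246, 5625), -1) = Rational(5625, 51211246)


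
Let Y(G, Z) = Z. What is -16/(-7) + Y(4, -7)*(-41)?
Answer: 2025/7 ≈ 289.29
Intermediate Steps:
-16/(-7) + Y(4, -7)*(-41) = -16/(-7) - 7*(-41) = -16*(-1/7) + 287 = 16/7 + 287 = 2025/7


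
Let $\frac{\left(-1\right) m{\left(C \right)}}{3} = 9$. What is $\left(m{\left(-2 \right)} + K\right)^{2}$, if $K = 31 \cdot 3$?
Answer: $4356$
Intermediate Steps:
$m{\left(C \right)} = -27$ ($m{\left(C \right)} = \left(-3\right) 9 = -27$)
$K = 93$
$\left(m{\left(-2 \right)} + K\right)^{2} = \left(-27 + 93\right)^{2} = 66^{2} = 4356$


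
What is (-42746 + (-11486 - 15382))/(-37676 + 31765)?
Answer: 69614/5911 ≈ 11.777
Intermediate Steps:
(-42746 + (-11486 - 15382))/(-37676 + 31765) = (-42746 - 26868)/(-5911) = -69614*(-1/5911) = 69614/5911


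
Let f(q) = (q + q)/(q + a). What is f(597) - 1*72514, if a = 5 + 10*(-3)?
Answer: -20738407/286 ≈ -72512.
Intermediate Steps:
a = -25 (a = 5 - 30 = -25)
f(q) = 2*q/(-25 + q) (f(q) = (q + q)/(q - 25) = (2*q)/(-25 + q) = 2*q/(-25 + q))
f(597) - 1*72514 = 2*597/(-25 + 597) - 1*72514 = 2*597/572 - 72514 = 2*597*(1/572) - 72514 = 597/286 - 72514 = -20738407/286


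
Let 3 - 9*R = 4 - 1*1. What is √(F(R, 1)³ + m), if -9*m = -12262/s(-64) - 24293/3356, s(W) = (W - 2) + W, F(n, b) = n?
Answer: I*√1035979090185/327210 ≈ 3.1106*I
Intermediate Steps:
R = 0 (R = ⅓ - (4 - 1*1)/9 = ⅓ - (4 - 1)/9 = ⅓ - ⅑*3 = ⅓ - ⅓ = 0)
s(W) = -2 + 2*W (s(W) = (-2 + W) + W = -2 + 2*W)
m = -6332197/654420 (m = -(-12262/(-2 + 2*(-64)) - 24293/3356)/9 = -(-12262/(-2 - 128) - 24293*1/3356)/9 = -(-12262/(-130) - 24293/3356)/9 = -(-12262*(-1/130) - 24293/3356)/9 = -(6131/65 - 24293/3356)/9 = -⅑*18996591/218140 = -6332197/654420 ≈ -9.6760)
√(F(R, 1)³ + m) = √(0³ - 6332197/654420) = √(0 - 6332197/654420) = √(-6332197/654420) = I*√1035979090185/327210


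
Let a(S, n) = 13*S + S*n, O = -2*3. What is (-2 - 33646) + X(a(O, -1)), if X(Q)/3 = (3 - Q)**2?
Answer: -16773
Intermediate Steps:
O = -6
X(Q) = 3*(3 - Q)**2
(-2 - 33646) + X(a(O, -1)) = (-2 - 33646) + 3*(-3 - 6*(13 - 1))**2 = -33648 + 3*(-3 - 6*12)**2 = -33648 + 3*(-3 - 72)**2 = -33648 + 3*(-75)**2 = -33648 + 3*5625 = -33648 + 16875 = -16773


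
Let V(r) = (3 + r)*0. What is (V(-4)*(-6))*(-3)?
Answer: 0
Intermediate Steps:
V(r) = 0
(V(-4)*(-6))*(-3) = (0*(-6))*(-3) = 0*(-3) = 0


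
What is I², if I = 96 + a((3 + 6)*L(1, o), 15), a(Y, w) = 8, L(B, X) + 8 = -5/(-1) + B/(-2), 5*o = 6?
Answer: 10816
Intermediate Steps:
o = 6/5 (o = (⅕)*6 = 6/5 ≈ 1.2000)
L(B, X) = -3 - B/2 (L(B, X) = -8 + (-5/(-1) + B/(-2)) = -8 + (-5*(-1) + B*(-½)) = -8 + (5 - B/2) = -3 - B/2)
I = 104 (I = 96 + 8 = 104)
I² = 104² = 10816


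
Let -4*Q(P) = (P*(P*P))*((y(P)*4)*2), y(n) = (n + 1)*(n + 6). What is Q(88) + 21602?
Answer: -11402367902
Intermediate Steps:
y(n) = (1 + n)*(6 + n)
Q(P) = -P³*(48 + 8*P² + 56*P)/4 (Q(P) = -P*(P*P)*((6 + P² + 7*P)*4)*2/4 = -P*P²*(24 + 4*P² + 28*P)*2/4 = -P³*(48 + 8*P² + 56*P)/4)
Q(88) + 21602 = 2*88³*(-6 - 1*88² - 7*88) + 21602 = 2*681472*(-6 - 1*7744 - 616) + 21602 = 2*681472*(-6 - 7744 - 616) + 21602 = 2*681472*(-8366) + 21602 = -11402389504 + 21602 = -11402367902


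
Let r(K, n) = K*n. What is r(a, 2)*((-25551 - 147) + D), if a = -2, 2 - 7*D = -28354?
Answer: 606120/7 ≈ 86589.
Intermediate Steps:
D = 28356/7 (D = 2/7 - 1/7*(-28354) = 2/7 + 28354/7 = 28356/7 ≈ 4050.9)
r(a, 2)*((-25551 - 147) + D) = (-2*2)*((-25551 - 147) + 28356/7) = -4*(-25698 + 28356/7) = -4*(-151530/7) = 606120/7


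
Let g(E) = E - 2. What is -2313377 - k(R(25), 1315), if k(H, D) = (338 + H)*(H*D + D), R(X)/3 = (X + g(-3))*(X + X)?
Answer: -13175112847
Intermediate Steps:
g(E) = -2 + E
R(X) = 6*X*(-5 + X) (R(X) = 3*((X + (-2 - 3))*(X + X)) = 3*((X - 5)*(2*X)) = 3*((-5 + X)*(2*X)) = 3*(2*X*(-5 + X)) = 6*X*(-5 + X))
k(H, D) = (338 + H)*(D + D*H) (k(H, D) = (338 + H)*(D*H + D) = (338 + H)*(D + D*H))
-2313377 - k(R(25), 1315) = -2313377 - 1315*(338 + (6*25*(-5 + 25))² + 339*(6*25*(-5 + 25))) = -2313377 - 1315*(338 + (6*25*20)² + 339*(6*25*20)) = -2313377 - 1315*(338 + 3000² + 339*3000) = -2313377 - 1315*(338 + 9000000 + 1017000) = -2313377 - 1315*10017338 = -2313377 - 1*13172799470 = -2313377 - 13172799470 = -13175112847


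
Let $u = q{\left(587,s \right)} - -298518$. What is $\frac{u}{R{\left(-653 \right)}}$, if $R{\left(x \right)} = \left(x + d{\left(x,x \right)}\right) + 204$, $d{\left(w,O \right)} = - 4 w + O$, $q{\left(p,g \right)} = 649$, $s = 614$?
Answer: $\frac{299167}{1510} \approx 198.12$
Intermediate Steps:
$d{\left(w,O \right)} = O - 4 w$
$u = 299167$ ($u = 649 - -298518 = 649 + 298518 = 299167$)
$R{\left(x \right)} = 204 - 2 x$ ($R{\left(x \right)} = \left(x + \left(x - 4 x\right)\right) + 204 = \left(x - 3 x\right) + 204 = - 2 x + 204 = 204 - 2 x$)
$\frac{u}{R{\left(-653 \right)}} = \frac{299167}{204 - -1306} = \frac{299167}{204 + 1306} = \frac{299167}{1510}$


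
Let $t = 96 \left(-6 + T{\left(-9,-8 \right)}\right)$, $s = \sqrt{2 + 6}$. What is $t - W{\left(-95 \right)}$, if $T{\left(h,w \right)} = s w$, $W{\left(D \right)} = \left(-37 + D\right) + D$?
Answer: $-349 - 1536 \sqrt{2} \approx -2521.2$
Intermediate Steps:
$s = 2 \sqrt{2}$ ($s = \sqrt{8} = 2 \sqrt{2} \approx 2.8284$)
$W{\left(D \right)} = -37 + 2 D$
$T{\left(h,w \right)} = 2 w \sqrt{2}$ ($T{\left(h,w \right)} = 2 \sqrt{2} w = 2 w \sqrt{2}$)
$t = -576 - 1536 \sqrt{2}$ ($t = 96 \left(-6 + 2 \left(-8\right) \sqrt{2}\right) = 96 \left(-6 - 16 \sqrt{2}\right) = -576 - 1536 \sqrt{2} \approx -2748.2$)
$t - W{\left(-95 \right)} = \left(-576 - 1536 \sqrt{2}\right) - \left(-37 + 2 \left(-95\right)\right) = \left(-576 - 1536 \sqrt{2}\right) - \left(-37 - 190\right) = \left(-576 - 1536 \sqrt{2}\right) - -227 = \left(-576 - 1536 \sqrt{2}\right) + 227 = -349 - 1536 \sqrt{2}$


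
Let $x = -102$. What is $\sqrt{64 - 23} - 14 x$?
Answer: $1428 + \sqrt{41} \approx 1434.4$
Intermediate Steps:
$\sqrt{64 - 23} - 14 x = \sqrt{64 - 23} - -1428 = \sqrt{41} + 1428 = 1428 + \sqrt{41}$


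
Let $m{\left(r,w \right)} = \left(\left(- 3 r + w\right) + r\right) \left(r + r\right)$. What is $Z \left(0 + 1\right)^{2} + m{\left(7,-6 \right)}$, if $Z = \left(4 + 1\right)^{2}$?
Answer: $-255$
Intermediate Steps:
$m{\left(r,w \right)} = 2 r \left(w - 2 r\right)$ ($m{\left(r,w \right)} = \left(\left(w - 3 r\right) + r\right) 2 r = \left(w - 2 r\right) 2 r = 2 r \left(w - 2 r\right)$)
$Z = 25$ ($Z = 5^{2} = 25$)
$Z \left(0 + 1\right)^{2} + m{\left(7,-6 \right)} = 25 \left(0 + 1\right)^{2} + 2 \cdot 7 \left(-6 - 14\right) = 25 \cdot 1^{2} + 2 \cdot 7 \left(-6 - 14\right) = 25 \cdot 1 + 2 \cdot 7 \left(-20\right) = 25 - 280 = -255$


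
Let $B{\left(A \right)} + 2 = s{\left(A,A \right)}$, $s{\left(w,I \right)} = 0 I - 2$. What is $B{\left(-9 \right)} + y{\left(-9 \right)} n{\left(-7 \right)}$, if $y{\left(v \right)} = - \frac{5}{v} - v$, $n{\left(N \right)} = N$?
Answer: $- \frac{638}{9} \approx -70.889$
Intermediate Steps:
$s{\left(w,I \right)} = -2$ ($s{\left(w,I \right)} = 0 - 2 = -2$)
$B{\left(A \right)} = -4$ ($B{\left(A \right)} = -2 - 2 = -4$)
$y{\left(v \right)} = - v - \frac{5}{v}$
$B{\left(-9 \right)} + y{\left(-9 \right)} n{\left(-7 \right)} = -4 + \left(\left(-1\right) \left(-9\right) - \frac{5}{-9}\right) \left(-7\right) = -4 + \left(9 - - \frac{5}{9}\right) \left(-7\right) = -4 + \left(9 + \frac{5}{9}\right) \left(-7\right) = -4 + \frac{86}{9} \left(-7\right) = -4 - \frac{602}{9} = - \frac{638}{9}$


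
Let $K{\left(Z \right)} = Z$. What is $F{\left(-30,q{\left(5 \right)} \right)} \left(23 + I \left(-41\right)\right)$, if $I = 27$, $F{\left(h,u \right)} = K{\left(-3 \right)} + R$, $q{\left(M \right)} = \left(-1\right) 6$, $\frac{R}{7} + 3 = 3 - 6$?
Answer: $48780$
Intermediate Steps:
$R = -42$ ($R = -21 + 7 \left(3 - 6\right) = -21 + 7 \left(-3\right) = -21 - 21 = -42$)
$q{\left(M \right)} = -6$
$F{\left(h,u \right)} = -45$ ($F{\left(h,u \right)} = -3 - 42 = -45$)
$F{\left(-30,q{\left(5 \right)} \right)} \left(23 + I \left(-41\right)\right) = - 45 \left(23 + 27 \left(-41\right)\right) = - 45 \left(23 - 1107\right) = \left(-45\right) \left(-1084\right) = 48780$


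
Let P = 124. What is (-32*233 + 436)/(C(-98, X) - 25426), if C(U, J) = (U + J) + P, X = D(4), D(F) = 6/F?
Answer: 14040/50797 ≈ 0.27639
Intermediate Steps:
X = 3/2 (X = 6/4 = 6*(¼) = 3/2 ≈ 1.5000)
C(U, J) = 124 + J + U (C(U, J) = (U + J) + 124 = (J + U) + 124 = 124 + J + U)
(-32*233 + 436)/(C(-98, X) - 25426) = (-32*233 + 436)/((124 + 3/2 - 98) - 25426) = (-7456 + 436)/(55/2 - 25426) = -7020/(-50797/2) = -7020*(-2/50797) = 14040/50797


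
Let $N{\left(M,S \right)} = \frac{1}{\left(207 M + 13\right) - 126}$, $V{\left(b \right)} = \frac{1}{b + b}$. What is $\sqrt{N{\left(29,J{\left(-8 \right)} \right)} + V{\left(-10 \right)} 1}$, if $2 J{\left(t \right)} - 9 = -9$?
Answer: $\frac{i \sqrt{1728715}}{5890} \approx 0.22323 i$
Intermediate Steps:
$J{\left(t \right)} = 0$ ($J{\left(t \right)} = \frac{9}{2} + \frac{1}{2} \left(-9\right) = \frac{9}{2} - \frac{9}{2} = 0$)
$V{\left(b \right)} = \frac{1}{2 b}$
$N{\left(M,S \right)} = \frac{1}{-113 + 207 M}$ ($N{\left(M,S \right)} = \frac{1}{\left(13 + 207 M\right) - 126} = \frac{1}{-113 + 207 M}$)
$\sqrt{N{\left(29,J{\left(-8 \right)} \right)} + V{\left(-10 \right)} 1} = \sqrt{\frac{1}{-113 + 207 \cdot 29} + \frac{1}{2 \left(-10\right)} 1} = \sqrt{\frac{1}{-113 + 6003} + \frac{1}{2} \left(- \frac{1}{10}\right) 1} = \sqrt{\frac{1}{5890} - \frac{1}{20}} = \sqrt{- \frac{587}{11780}} = \frac{i \sqrt{1728715}}{5890}$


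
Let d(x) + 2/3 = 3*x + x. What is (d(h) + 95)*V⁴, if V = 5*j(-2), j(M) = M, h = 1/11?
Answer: 31250000/33 ≈ 9.4697e+5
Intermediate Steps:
h = 1/11 ≈ 0.090909
V = -10 (V = 5*(-2) = -10)
d(x) = -⅔ + 4*x (d(x) = -⅔ + (3*x + x) = -⅔ + 4*x)
(d(h) + 95)*V⁴ = ((-⅔ + 4*(1/11)) + 95)*(-10)⁴ = ((-⅔ + 4/11) + 95)*10000 = (-10/33 + 95)*10000 = (3125/33)*10000 = 31250000/33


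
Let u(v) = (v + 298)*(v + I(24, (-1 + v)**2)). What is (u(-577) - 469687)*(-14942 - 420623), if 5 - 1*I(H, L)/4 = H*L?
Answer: -3897344836058180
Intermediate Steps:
I(H, L) = 20 - 4*H*L
u(v) = (298 + v)*(20 + v - 96*(-1 + v)**2) (u(v) = (v + 298)*(v + (20 - 4*24*(-1 + v)**2)) = (298 + v)*(v + (20 - 96*(-1 + v)**2)) = (298 + v)*(20 + v - 96*(-1 + v)**2))
(u(-577) - 469687)*(-14942 - 420623) = ((-22648 - 28415*(-577)**2 - 96*(-577)**3 + 57438*(-577)) - 469687)*(-14942 - 420623) = ((-22648 - 28415*332929 - 96*(-192100033) - 33141726) - 469687)*(-435565) = ((-22648 - 9460177535 + 18441603168 - 33141726) - 469687)*(-435565) = (8948261259 - 469687)*(-435565) = 8947791572*(-435565) = -3897344836058180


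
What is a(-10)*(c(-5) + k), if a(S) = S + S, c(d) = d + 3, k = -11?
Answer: 260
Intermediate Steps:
c(d) = 3 + d
a(S) = 2*S
a(-10)*(c(-5) + k) = (2*(-10))*((3 - 5) - 11) = -20*(-2 - 11) = -20*(-13) = 260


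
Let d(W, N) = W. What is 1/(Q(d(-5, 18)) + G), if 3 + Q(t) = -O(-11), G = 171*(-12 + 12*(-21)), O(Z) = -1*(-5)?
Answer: -1/45152 ≈ -2.2147e-5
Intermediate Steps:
O(Z) = 5
G = -45144 (G = 171*(-12 - 252) = 171*(-264) = -45144)
Q(t) = -8 (Q(t) = -3 - 1*5 = -3 - 5 = -8)
1/(Q(d(-5, 18)) + G) = 1/(-8 - 45144) = 1/(-45152) = -1/45152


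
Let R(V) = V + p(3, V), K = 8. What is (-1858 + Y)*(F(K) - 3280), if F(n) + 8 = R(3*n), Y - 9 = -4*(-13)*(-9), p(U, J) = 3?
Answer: 7555737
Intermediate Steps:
Y = -459 (Y = 9 - 4*(-13)*(-9) = 9 + 52*(-9) = 9 - 468 = -459)
R(V) = 3 + V (R(V) = V + 3 = 3 + V)
F(n) = -5 + 3*n (F(n) = -8 + (3 + 3*n) = -5 + 3*n)
(-1858 + Y)*(F(K) - 3280) = (-1858 - 459)*((-5 + 3*8) - 3280) = -2317*((-5 + 24) - 3280) = -2317*(19 - 3280) = -2317*(-3261) = 7555737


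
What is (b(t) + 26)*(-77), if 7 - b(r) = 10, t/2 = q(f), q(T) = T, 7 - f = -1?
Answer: -1771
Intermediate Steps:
f = 8 (f = 7 - 1*(-1) = 7 + 1 = 8)
t = 16 (t = 2*8 = 16)
b(r) = -3 (b(r) = 7 - 1*10 = 7 - 10 = -3)
(b(t) + 26)*(-77) = (-3 + 26)*(-77) = 23*(-77) = -1771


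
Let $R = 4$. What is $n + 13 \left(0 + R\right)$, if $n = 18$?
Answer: $70$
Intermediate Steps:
$n + 13 \left(0 + R\right) = 18 + 13 \left(0 + 4\right) = 18 + 13 \cdot 4 = 18 + 52 = 70$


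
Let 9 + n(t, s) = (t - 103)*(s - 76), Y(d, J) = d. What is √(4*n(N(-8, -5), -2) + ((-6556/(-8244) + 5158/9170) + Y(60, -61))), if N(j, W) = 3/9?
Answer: √318067926501062710/3149895 ≈ 179.05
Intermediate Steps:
N(j, W) = ⅓ (N(j, W) = 3*(⅑) = ⅓)
n(t, s) = -9 + (-103 + t)*(-76 + s) (n(t, s) = -9 + (t - 103)*(s - 76) = -9 + (-103 + t)*(-76 + s))
√(4*n(N(-8, -5), -2) + ((-6556/(-8244) + 5158/9170) + Y(60, -61))) = √(4*(7819 - 103*(-2) - 76*⅓ - 2*⅓) + ((-6556/(-8244) + 5158/9170) + 60)) = √(4*(7819 + 206 - 76/3 - ⅔) + ((-6556*(-1/8244) + 5158*(1/9170)) + 60)) = √(4*7999 + ((1639/2061 + 2579/4585) + 60)) = √(31996 + (12830134/9449685 + 60)) = √(31996 + 579811234/9449685) = √(302931932494/9449685) = √318067926501062710/3149895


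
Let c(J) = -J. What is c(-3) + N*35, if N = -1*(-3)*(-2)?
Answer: -207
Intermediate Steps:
N = -6 (N = 3*(-2) = -6)
c(-3) + N*35 = -1*(-3) - 6*35 = 3 - 210 = -207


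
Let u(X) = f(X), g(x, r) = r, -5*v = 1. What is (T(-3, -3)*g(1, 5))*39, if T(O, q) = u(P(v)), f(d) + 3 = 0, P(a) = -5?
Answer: -585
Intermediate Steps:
v = -⅕ (v = -⅕*1 = -⅕ ≈ -0.20000)
f(d) = -3 (f(d) = -3 + 0 = -3)
u(X) = -3
T(O, q) = -3
(T(-3, -3)*g(1, 5))*39 = -3*5*39 = -15*39 = -585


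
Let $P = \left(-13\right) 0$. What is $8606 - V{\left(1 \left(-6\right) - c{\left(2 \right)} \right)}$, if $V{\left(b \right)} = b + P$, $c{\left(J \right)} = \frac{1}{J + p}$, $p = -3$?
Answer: $8611$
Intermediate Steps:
$P = 0$
$c{\left(J \right)} = \frac{1}{-3 + J}$ ($c{\left(J \right)} = \frac{1}{J - 3} = \frac{1}{-3 + J}$)
$V{\left(b \right)} = b$ ($V{\left(b \right)} = b + 0 = b$)
$8606 - V{\left(1 \left(-6\right) - c{\left(2 \right)} \right)} = 8606 - \left(1 \left(-6\right) - \frac{1}{-3 + 2}\right) = 8606 - \left(-6 - \frac{1}{-1}\right) = 8606 - \left(-6 - -1\right) = 8606 - \left(-6 + 1\right) = 8606 - -5 = 8606 + 5 = 8611$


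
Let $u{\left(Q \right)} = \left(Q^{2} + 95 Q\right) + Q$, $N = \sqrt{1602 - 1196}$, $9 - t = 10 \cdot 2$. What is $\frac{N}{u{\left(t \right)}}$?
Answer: $- \frac{\sqrt{406}}{935} \approx -0.02155$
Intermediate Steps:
$t = -11$ ($t = 9 - 10 \cdot 2 = 9 - 20 = -11$)
$N = \sqrt{406} \approx 20.149$
$u{\left(Q \right)} = Q^{2} + 96 Q$
$\frac{N}{u{\left(t \right)}} = \frac{\sqrt{406}}{\left(-11\right) \left(96 - 11\right)} = \frac{\sqrt{406}}{\left(-11\right) 85} = \frac{\sqrt{406}}{-935} = \sqrt{406} \left(- \frac{1}{935}\right) = - \frac{\sqrt{406}}{935}$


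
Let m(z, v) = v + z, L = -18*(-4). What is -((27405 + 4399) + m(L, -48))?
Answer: -31828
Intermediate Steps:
L = 72
-((27405 + 4399) + m(L, -48)) = -((27405 + 4399) + (-48 + 72)) = -(31804 + 24) = -1*31828 = -31828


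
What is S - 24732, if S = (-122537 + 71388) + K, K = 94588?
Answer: 18707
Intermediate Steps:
S = 43439 (S = (-122537 + 71388) + 94588 = -51149 + 94588 = 43439)
S - 24732 = 43439 - 24732 = 18707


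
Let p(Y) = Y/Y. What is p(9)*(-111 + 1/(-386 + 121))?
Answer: -29416/265 ≈ -111.00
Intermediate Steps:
p(Y) = 1
p(9)*(-111 + 1/(-386 + 121)) = 1*(-111 + 1/(-386 + 121)) = 1*(-111 + 1/(-265)) = 1*(-111 - 1/265) = 1*(-29416/265) = -29416/265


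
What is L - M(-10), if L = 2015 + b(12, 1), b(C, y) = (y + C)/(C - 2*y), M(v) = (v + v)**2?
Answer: 16163/10 ≈ 1616.3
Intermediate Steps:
M(v) = 4*v**2 (M(v) = (2*v)**2 = 4*v**2)
b(C, y) = (C + y)/(C - 2*y)
L = 20163/10 (L = 2015 + (12 + 1)/(12 - 2*1) = 2015 + 13/(12 - 2) = 2015 + 13/10 = 20163/10 ≈ 2016.3)
L - M(-10) = 20163/10 - 4*(-10)**2 = 20163/10 - 4*100 = 20163/10 - 1*400 = 20163/10 - 400 = 16163/10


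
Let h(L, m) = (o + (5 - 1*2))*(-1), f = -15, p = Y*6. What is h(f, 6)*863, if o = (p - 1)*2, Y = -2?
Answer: 19849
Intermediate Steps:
p = -12 (p = -2*6 = -12)
o = -26 (o = (-12 - 1)*2 = -13*2 = -26)
h(L, m) = 23 (h(L, m) = (-26 + (5 - 1*2))*(-1) = (-26 + (5 - 2))*(-1) = (-26 + 3)*(-1) = -23*(-1) = 23)
h(f, 6)*863 = 23*863 = 19849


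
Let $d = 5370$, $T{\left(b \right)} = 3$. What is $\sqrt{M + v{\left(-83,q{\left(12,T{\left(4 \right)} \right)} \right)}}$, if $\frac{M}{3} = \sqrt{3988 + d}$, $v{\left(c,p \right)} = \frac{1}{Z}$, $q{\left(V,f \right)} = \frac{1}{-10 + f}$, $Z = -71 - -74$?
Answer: $\frac{\sqrt{3 + 27 \sqrt{9358}}}{3} \approx 17.045$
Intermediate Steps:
$Z = 3$ ($Z = -71 + 74 = 3$)
$v{\left(c,p \right)} = \frac{1}{3}$
$M = 3 \sqrt{9358}$ ($M = 3 \sqrt{3988 + 5370} = 3 \sqrt{9358} \approx 290.21$)
$\sqrt{M + v{\left(-83,q{\left(12,T{\left(4 \right)} \right)} \right)}} = \sqrt{3 \sqrt{9358} + \frac{1}{3}} = \sqrt{\frac{1}{3} + 3 \sqrt{9358}}$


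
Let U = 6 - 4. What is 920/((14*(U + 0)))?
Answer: 230/7 ≈ 32.857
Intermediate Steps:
U = 2
920/((14*(U + 0))) = 920/((14*(2 + 0))) = 920/((14*2)) = 920/28 = 920*(1/28) = 230/7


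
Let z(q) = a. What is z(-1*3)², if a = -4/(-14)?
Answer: 4/49 ≈ 0.081633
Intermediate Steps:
a = 2/7 (a = -4*(-1/14) = 2/7 ≈ 0.28571)
z(q) = 2/7
z(-1*3)² = (2/7)² = 4/49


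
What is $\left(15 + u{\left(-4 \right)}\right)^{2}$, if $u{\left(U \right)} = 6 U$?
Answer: $81$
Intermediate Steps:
$\left(15 + u{\left(-4 \right)}\right)^{2} = \left(15 + 6 \left(-4\right)\right)^{2} = \left(15 - 24\right)^{2} = \left(-9\right)^{2} = 81$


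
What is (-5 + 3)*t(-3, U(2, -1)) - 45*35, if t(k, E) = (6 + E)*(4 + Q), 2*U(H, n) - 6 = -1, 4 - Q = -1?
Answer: -1728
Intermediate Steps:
Q = 5 (Q = 4 - 1*(-1) = 4 + 1 = 5)
U(H, n) = 5/2 (U(H, n) = 3 + (½)*(-1) = 3 - ½ = 5/2)
t(k, E) = 54 + 9*E (t(k, E) = (6 + E)*(4 + 5) = (6 + E)*9 = 54 + 9*E)
(-5 + 3)*t(-3, U(2, -1)) - 45*35 = (-5 + 3)*(54 + 9*(5/2)) - 45*35 = -2*(54 + 45/2) - 1575 = -2*153/2 - 1575 = -153 - 1575 = -1728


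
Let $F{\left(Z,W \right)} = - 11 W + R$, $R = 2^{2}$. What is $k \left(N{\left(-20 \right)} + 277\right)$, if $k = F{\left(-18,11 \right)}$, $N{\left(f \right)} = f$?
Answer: $-30069$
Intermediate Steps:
$R = 4$
$F{\left(Z,W \right)} = 4 - 11 W$ ($F{\left(Z,W \right)} = - 11 W + 4 = 4 - 11 W$)
$k = -117$ ($k = 4 - 121 = -117$)
$k \left(N{\left(-20 \right)} + 277\right) = - 117 \left(-20 + 277\right) = \left(-117\right) 257 = -30069$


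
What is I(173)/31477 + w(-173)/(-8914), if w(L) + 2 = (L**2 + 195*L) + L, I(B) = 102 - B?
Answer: 124677043/280585978 ≈ 0.44435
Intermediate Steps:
w(L) = -2 + L**2 + 196*L (w(L) = -2 + ((L**2 + 195*L) + L) = -2 + (L**2 + 196*L) = -2 + L**2 + 196*L)
I(173)/31477 + w(-173)/(-8914) = (102 - 1*173)/31477 + (-2 + (-173)**2 + 196*(-173))/(-8914) = (102 - 173)*(1/31477) + (-2 + 29929 - 33908)*(-1/8914) = -71*1/31477 - 3981*(-1/8914) = -71/31477 + 3981/8914 = 124677043/280585978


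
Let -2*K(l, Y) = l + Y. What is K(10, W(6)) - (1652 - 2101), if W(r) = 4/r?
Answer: 1331/3 ≈ 443.67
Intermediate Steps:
K(l, Y) = -Y/2 - l/2 (K(l, Y) = -(l + Y)/2 = -(Y + l)/2 = -Y/2 - l/2)
K(10, W(6)) - (1652 - 2101) = (-2/6 - ½*10) - (1652 - 2101) = (-2/6 - 5) - 1*(-449) = (-½*⅔ - 5) + 449 = (-⅓ - 5) + 449 = -16/3 + 449 = 1331/3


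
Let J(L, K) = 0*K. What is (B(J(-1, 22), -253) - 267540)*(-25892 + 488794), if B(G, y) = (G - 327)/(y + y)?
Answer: -2848423544433/23 ≈ -1.2384e+11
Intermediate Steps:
J(L, K) = 0
B(G, y) = (-327 + G)/(2*y) (B(G, y) = (-327 + G)/((2*y)) = (-327 + G)*(1/(2*y)) = (-327 + G)/(2*y))
(B(J(-1, 22), -253) - 267540)*(-25892 + 488794) = ((1/2)*(-327 + 0)/(-253) - 267540)*(-25892 + 488794) = ((1/2)*(-1/253)*(-327) - 267540)*462902 = (327/506 - 267540)*462902 = -135374913/506*462902 = -2848423544433/23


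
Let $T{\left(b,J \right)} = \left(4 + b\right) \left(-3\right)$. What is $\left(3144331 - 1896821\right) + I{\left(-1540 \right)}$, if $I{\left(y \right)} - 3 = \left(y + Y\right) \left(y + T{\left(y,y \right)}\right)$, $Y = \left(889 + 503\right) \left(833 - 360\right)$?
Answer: $2016543081$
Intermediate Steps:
$T{\left(b,J \right)} = -12 - 3 b$
$Y = 658416$ ($Y = 1392 \cdot 473 = 658416$)
$I{\left(y \right)} = 3 + \left(-12 - 2 y\right) \left(658416 + y\right)$ ($I{\left(y \right)} = 3 + \left(y + 658416\right) \left(y - \left(12 + 3 y\right)\right) = 3 + \left(658416 + y\right) \left(-12 - 2 y\right) = 3 + \left(-12 - 2 y\right) \left(658416 + y\right)$)
$\left(3144331 - 1896821\right) + I{\left(-1540 \right)} = \left(3144331 - 1896821\right) - \left(-2020038771 + 4743200\right) = 1247510 - -2015295571 = 1247510 + 2015295571 = 2016543081$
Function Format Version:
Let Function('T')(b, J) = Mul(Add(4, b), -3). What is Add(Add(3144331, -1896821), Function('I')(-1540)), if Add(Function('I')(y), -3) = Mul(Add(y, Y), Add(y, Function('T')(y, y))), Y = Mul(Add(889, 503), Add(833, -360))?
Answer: 2016543081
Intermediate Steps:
Function('T')(b, J) = Add(-12, Mul(-3, b))
Y = 658416 (Y = Mul(1392, 473) = 658416)
Function('I')(y) = Add(3, Mul(Add(-12, Mul(-2, y)), Add(658416, y))) (Function('I')(y) = Add(3, Mul(Add(y, 658416), Add(y, Add(-12, Mul(-3, y))))) = Add(3, Mul(Add(658416, y), Add(-12, Mul(-2, y)))) = Add(3, Mul(Add(-12, Mul(-2, y)), Add(658416, y))))
Add(Add(3144331, -1896821), Function('I')(-1540)) = Add(Add(3144331, -1896821), Add(-7900989, Mul(-1316844, -1540), Mul(-2, Pow(-1540, 2)))) = Add(1247510, Add(-7900989, 2027939760, Mul(-2, 2371600))) = Add(1247510, Add(-7900989, 2027939760, -4743200)) = Add(1247510, 2015295571) = 2016543081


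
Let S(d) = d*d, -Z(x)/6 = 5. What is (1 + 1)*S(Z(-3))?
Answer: 1800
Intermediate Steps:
Z(x) = -30 (Z(x) = -6*5 = -30)
S(d) = d²
(1 + 1)*S(Z(-3)) = (1 + 1)*(-30)² = 2*900 = 1800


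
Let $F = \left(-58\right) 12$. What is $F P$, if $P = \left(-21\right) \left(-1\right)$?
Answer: $-14616$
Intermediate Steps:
$P = 21$
$F = -696$
$F P = \left(-696\right) 21 = -14616$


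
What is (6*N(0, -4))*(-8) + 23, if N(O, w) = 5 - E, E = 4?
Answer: -25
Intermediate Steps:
N(O, w) = 1 (N(O, w) = 5 - 1*4 = 5 - 4 = 1)
(6*N(0, -4))*(-8) + 23 = (6*1)*(-8) + 23 = 6*(-8) + 23 = -48 + 23 = -25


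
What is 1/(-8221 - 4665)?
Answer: -1/12886 ≈ -7.7604e-5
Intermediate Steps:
1/(-8221 - 4665) = 1/(-12886) = -1/12886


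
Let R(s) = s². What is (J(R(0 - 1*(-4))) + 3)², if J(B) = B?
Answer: 361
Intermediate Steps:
(J(R(0 - 1*(-4))) + 3)² = ((0 - 1*(-4))² + 3)² = ((0 + 4)² + 3)² = (4² + 3)² = (16 + 3)² = 19² = 361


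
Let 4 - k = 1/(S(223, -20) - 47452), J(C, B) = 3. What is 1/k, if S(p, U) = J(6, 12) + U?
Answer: 47469/189877 ≈ 0.25000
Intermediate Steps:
S(p, U) = 3 + U
k = 189877/47469 (k = 4 - 1/((3 - 20) - 47452) = 4 - 1/(-17 - 47452) = 4 - 1/(-47469) = 4 - 1*(-1/47469) = 4 + 1/47469 = 189877/47469 ≈ 4.0000)
1/k = 1/(189877/47469) = 47469/189877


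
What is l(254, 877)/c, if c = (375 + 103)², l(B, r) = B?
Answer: 127/114242 ≈ 0.0011117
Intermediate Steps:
c = 228484 (c = 478² = 228484)
l(254, 877)/c = 254/228484 = 254*(1/228484) = 127/114242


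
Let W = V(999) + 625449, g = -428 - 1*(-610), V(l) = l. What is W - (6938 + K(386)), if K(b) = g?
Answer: 619328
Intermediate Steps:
g = 182 (g = -428 + 610 = 182)
K(b) = 182
W = 626448 (W = 999 + 625449 = 626448)
W - (6938 + K(386)) = 626448 - (6938 + 182) = 626448 - 1*7120 = 626448 - 7120 = 619328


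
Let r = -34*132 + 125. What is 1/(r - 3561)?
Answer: -1/7924 ≈ -0.00012620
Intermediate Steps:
r = -4363 (r = -4488 + 125 = -4363)
1/(r - 3561) = 1/(-4363 - 3561) = 1/(-7924) = -1/7924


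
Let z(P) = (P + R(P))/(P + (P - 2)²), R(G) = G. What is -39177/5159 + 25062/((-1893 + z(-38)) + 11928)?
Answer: -206062500471/40432615223 ≈ -5.0964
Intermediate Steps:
z(P) = 2*P/(P + (-2 + P)²) (z(P) = (P + P)/(P + (P - 2)²) = (2*P)/(P + (-2 + P)²) = 2*P/(P + (-2 + P)²))
-39177/5159 + 25062/((-1893 + z(-38)) + 11928) = -39177/5159 + 25062/((-1893 + 2*(-38)/(-38 + (-2 - 38)²)) + 11928) = -39177*1/5159 + 25062/((-1893 + 2*(-38)/(-38 + (-40)²)) + 11928) = -39177/5159 + 25062/((-1893 + 2*(-38)/(-38 + 1600)) + 11928) = -39177/5159 + 25062/((-1893 + 2*(-38)/1562) + 11928) = -39177/5159 + 25062/((-1893 + 2*(-38)*(1/1562)) + 11928) = -39177/5159 + 25062/((-1893 - 38/781) + 11928) = -39177/5159 + 25062/(-1478471/781 + 11928) = -39177/5159 + 25062/(7837297/781) = -39177/5159 + 25062*(781/7837297) = -39177/5159 + 19573422/7837297 = -206062500471/40432615223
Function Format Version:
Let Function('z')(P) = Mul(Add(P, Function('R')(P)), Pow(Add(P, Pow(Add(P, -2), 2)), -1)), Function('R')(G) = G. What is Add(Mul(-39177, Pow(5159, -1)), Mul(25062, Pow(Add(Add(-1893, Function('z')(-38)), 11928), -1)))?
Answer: Rational(-206062500471, 40432615223) ≈ -5.0964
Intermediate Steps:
Function('z')(P) = Mul(2, P, Pow(Add(P, Pow(Add(-2, P), 2)), -1)) (Function('z')(P) = Mul(Add(P, P), Pow(Add(P, Pow(Add(P, -2), 2)), -1)) = Mul(Mul(2, P), Pow(Add(P, Pow(Add(-2, P), 2)), -1)) = Mul(2, P, Pow(Add(P, Pow(Add(-2, P), 2)), -1)))
Add(Mul(-39177, Pow(5159, -1)), Mul(25062, Pow(Add(Add(-1893, Function('z')(-38)), 11928), -1))) = Add(Mul(-39177, Pow(5159, -1)), Mul(25062, Pow(Add(Add(-1893, Mul(2, -38, Pow(Add(-38, Pow(Add(-2, -38), 2)), -1))), 11928), -1))) = Add(Mul(-39177, Rational(1, 5159)), Mul(25062, Pow(Add(Add(-1893, Mul(2, -38, Pow(Add(-38, Pow(-40, 2)), -1))), 11928), -1))) = Add(Rational(-39177, 5159), Mul(25062, Pow(Add(Add(-1893, Mul(2, -38, Pow(Add(-38, 1600), -1))), 11928), -1))) = Add(Rational(-39177, 5159), Mul(25062, Pow(Add(Add(-1893, Mul(2, -38, Pow(1562, -1))), 11928), -1))) = Add(Rational(-39177, 5159), Mul(25062, Pow(Add(Add(-1893, Mul(2, -38, Rational(1, 1562))), 11928), -1))) = Add(Rational(-39177, 5159), Mul(25062, Pow(Add(Add(-1893, Rational(-38, 781)), 11928), -1))) = Add(Rational(-39177, 5159), Mul(25062, Pow(Add(Rational(-1478471, 781), 11928), -1))) = Add(Rational(-39177, 5159), Mul(25062, Pow(Rational(7837297, 781), -1))) = Add(Rational(-39177, 5159), Mul(25062, Rational(781, 7837297))) = Add(Rational(-39177, 5159), Rational(19573422, 7837297)) = Rational(-206062500471, 40432615223)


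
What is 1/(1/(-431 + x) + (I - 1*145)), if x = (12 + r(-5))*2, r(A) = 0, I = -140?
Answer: -407/115996 ≈ -0.0035087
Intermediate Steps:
x = 24 (x = (12 + 0)*2 = 12*2 = 24)
1/(1/(-431 + x) + (I - 1*145)) = 1/(1/(-431 + 24) + (-140 - 1*145)) = 1/(1/(-407) + (-140 - 145)) = 1/(-1/407 - 285) = 1/(-115996/407) = -407/115996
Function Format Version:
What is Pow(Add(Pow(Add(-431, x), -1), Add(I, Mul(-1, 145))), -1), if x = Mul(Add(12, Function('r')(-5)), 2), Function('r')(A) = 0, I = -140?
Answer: Rational(-407, 115996) ≈ -0.0035087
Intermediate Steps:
x = 24 (x = Mul(Add(12, 0), 2) = Mul(12, 2) = 24)
Pow(Add(Pow(Add(-431, x), -1), Add(I, Mul(-1, 145))), -1) = Pow(Add(Pow(Add(-431, 24), -1), Add(-140, Mul(-1, 145))), -1) = Pow(Add(Pow(-407, -1), Add(-140, -145)), -1) = Pow(Add(Rational(-1, 407), -285), -1) = Pow(Rational(-115996, 407), -1) = Rational(-407, 115996)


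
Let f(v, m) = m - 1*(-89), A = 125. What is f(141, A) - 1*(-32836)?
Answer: 33050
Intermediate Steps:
f(v, m) = 89 + m (f(v, m) = m + 89 = 89 + m)
f(141, A) - 1*(-32836) = (89 + 125) - 1*(-32836) = 214 + 32836 = 33050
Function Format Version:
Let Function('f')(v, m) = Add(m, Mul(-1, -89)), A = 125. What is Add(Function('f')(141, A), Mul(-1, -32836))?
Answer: 33050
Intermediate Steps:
Function('f')(v, m) = Add(89, m) (Function('f')(v, m) = Add(m, 89) = Add(89, m))
Add(Function('f')(141, A), Mul(-1, -32836)) = Add(Add(89, 125), Mul(-1, -32836)) = Add(214, 32836) = 33050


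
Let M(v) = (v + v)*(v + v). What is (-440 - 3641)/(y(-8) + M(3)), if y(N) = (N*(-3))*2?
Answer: -583/12 ≈ -48.583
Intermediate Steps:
y(N) = -6*N (y(N) = -3*N*2 = -6*N)
M(v) = 4*v² (M(v) = (2*v)*(2*v) = 4*v²)
(-440 - 3641)/(y(-8) + M(3)) = (-440 - 3641)/(-6*(-8) + 4*3²) = -4081/(48 + 4*9) = -4081/(48 + 36) = -4081/84 = -4081*1/84 = -583/12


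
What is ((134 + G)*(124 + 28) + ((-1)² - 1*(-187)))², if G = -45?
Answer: 188128656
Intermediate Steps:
((134 + G)*(124 + 28) + ((-1)² - 1*(-187)))² = ((134 - 45)*(124 + 28) + ((-1)² - 1*(-187)))² = (89*152 + (1 + 187))² = (13528 + 188)² = 13716² = 188128656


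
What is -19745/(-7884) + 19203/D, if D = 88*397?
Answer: 210301943/68858856 ≈ 3.0541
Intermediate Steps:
D = 34936
-19745/(-7884) + 19203/D = -19745/(-7884) + 19203/34936 = -19745*(-1/7884) + 19203*(1/34936) = 19745/7884 + 19203/34936 = 210301943/68858856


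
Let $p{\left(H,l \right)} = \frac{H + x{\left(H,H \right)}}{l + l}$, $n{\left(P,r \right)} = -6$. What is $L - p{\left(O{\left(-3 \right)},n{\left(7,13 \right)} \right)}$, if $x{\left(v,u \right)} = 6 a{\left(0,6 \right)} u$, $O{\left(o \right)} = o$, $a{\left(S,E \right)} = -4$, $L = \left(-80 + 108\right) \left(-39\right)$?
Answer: $- \frac{4345}{4} \approx -1086.3$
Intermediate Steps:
$L = -1092$ ($L = 28 \left(-39\right) = -1092$)
$x{\left(v,u \right)} = - 24 u$ ($x{\left(v,u \right)} = 6 \left(-4\right) u = - 24 u$)
$p{\left(H,l \right)} = - \frac{23 H}{2 l}$ ($p{\left(H,l \right)} = \frac{H - 24 H}{l + l} = \frac{\left(-23\right) H}{2 l} = - 23 H \frac{1}{2 l} = - \frac{23 H}{2 l}$)
$L - p{\left(O{\left(-3 \right)},n{\left(7,13 \right)} \right)} = -1092 - \left(- \frac{23}{2}\right) \left(-3\right) \frac{1}{-6} = -1092 - \left(- \frac{23}{2}\right) \left(-3\right) \left(- \frac{1}{6}\right) = -1092 - - \frac{23}{4} = -1092 + \frac{23}{4} = - \frac{4345}{4}$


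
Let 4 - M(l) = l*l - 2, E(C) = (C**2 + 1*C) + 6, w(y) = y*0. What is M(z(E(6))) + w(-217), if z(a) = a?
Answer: -2298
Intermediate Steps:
w(y) = 0
E(C) = 6 + C + C**2 (E(C) = (C**2 + C) + 6 = (C + C**2) + 6 = 6 + C + C**2)
M(l) = 6 - l**2 (M(l) = 4 - (l*l - 2) = 4 - (l**2 - 2) = 4 - (-2 + l**2) = 4 + (2 - l**2) = 6 - l**2)
M(z(E(6))) + w(-217) = (6 - (6 + 6 + 6**2)**2) + 0 = (6 - (6 + 6 + 36)**2) + 0 = (6 - 1*48**2) + 0 = (6 - 1*2304) + 0 = (6 - 2304) + 0 = -2298 + 0 = -2298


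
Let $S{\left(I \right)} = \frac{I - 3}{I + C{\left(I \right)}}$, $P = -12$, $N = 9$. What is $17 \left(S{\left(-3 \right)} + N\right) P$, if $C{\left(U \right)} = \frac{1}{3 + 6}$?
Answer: $- \frac{29376}{13} \approx -2259.7$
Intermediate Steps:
$C{\left(U \right)} = \frac{1}{9}$
$S{\left(I \right)} = \frac{-3 + I}{\frac{1}{9} + I}$ ($S{\left(I \right)} = \frac{I - 3}{I + \frac{1}{9}} = \frac{-3 + I}{\frac{1}{9} + I}$)
$17 \left(S{\left(-3 \right)} + N\right) P = 17 \left(\frac{9 \left(-3 - 3\right)}{1 + 9 \left(-3\right)} + 9\right) \left(-12\right) = 17 \left(9 \frac{1}{1 - 27} \left(-6\right) + 9\right) \left(-12\right) = 17 \left(9 \frac{1}{-26} \left(-6\right) + 9\right) \left(-12\right) = 17 \left(9 \left(- \frac{1}{26}\right) \left(-6\right) + 9\right) \left(-12\right) = 17 \left(\frac{27}{13} + 9\right) \left(-12\right) = 17 \cdot \frac{144}{13} \left(-12\right) = \frac{2448}{13} \left(-12\right) = - \frac{29376}{13}$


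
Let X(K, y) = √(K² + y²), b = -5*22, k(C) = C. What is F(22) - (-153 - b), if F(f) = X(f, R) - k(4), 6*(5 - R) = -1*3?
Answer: 39 + 11*√17/2 ≈ 61.677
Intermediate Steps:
R = 11/2 (R = 5 - (-1)*3/6 = 5 - ⅙*(-3) = 5 + ½ = 11/2 ≈ 5.5000)
b = -110
F(f) = -4 + √(121/4 + f²) (F(f) = √(f² + (11/2)²) - 1*4 = √(f² + 121/4) - 4 = √(121/4 + f²) - 4 = -4 + √(121/4 + f²))
F(22) - (-153 - b) = (-4 + √(121 + 4*22²)/2) - (-153 - 1*(-110)) = (-4 + √(121 + 4*484)/2) - (-153 + 110) = (-4 + √(121 + 1936)/2) - 1*(-43) = (-4 + √2057/2) + 43 = (-4 + (11*√17)/2) + 43 = (-4 + 11*√17/2) + 43 = 39 + 11*√17/2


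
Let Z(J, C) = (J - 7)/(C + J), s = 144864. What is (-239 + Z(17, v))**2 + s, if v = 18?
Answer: 9890577/49 ≈ 2.0185e+5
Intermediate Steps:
Z(J, C) = (-7 + J)/(C + J)
(-239 + Z(17, v))**2 + s = (-239 + (-7 + 17)/(18 + 17))**2 + 144864 = (-239 + 10/35)**2 + 144864 = (-239 + (1/35)*10)**2 + 144864 = (-239 + 2/7)**2 + 144864 = (-1671/7)**2 + 144864 = 2792241/49 + 144864 = 9890577/49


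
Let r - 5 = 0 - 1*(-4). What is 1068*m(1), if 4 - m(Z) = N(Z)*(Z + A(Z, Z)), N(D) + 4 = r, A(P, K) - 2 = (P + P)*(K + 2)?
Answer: -43788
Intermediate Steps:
A(P, K) = 2 + 2*P*(2 + K) (A(P, K) = 2 + (P + P)*(K + 2) = 2 + (2*P)*(2 + K) = 2 + 2*P*(2 + K))
r = 9 (r = 5 + (0 - 1*(-4)) = 5 + (0 + 4) = 5 + 4 = 9)
N(D) = 5 (N(D) = -4 + 9 = 5)
m(Z) = -6 - 25*Z - 10*Z² (m(Z) = 4 - 5*(Z + (2 + 4*Z + 2*Z*Z)) = 4 - 5*(Z + (2 + 4*Z + 2*Z²)) = 4 - 5*(Z + (2 + 2*Z² + 4*Z)) = 4 - 5*(2 + 2*Z² + 5*Z) = 4 - (10 + 10*Z² + 25*Z) = 4 + (-10 - 25*Z - 10*Z²) = -6 - 25*Z - 10*Z²)
1068*m(1) = 1068*(-6 - 25*1 - 10*1²) = 1068*(-6 - 25 - 10*1) = 1068*(-6 - 25 - 10) = 1068*(-41) = -43788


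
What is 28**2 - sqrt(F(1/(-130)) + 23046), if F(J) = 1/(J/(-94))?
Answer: 784 - sqrt(35266) ≈ 596.21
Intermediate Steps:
F(J) = -94/J (F(J) = 1/(J*(-1/94)) = 1/(-J/94) = -94/J)
28**2 - sqrt(F(1/(-130)) + 23046) = 28**2 - sqrt(-94/(1/(-130)) + 23046) = 784 - sqrt(-94/(-1/130) + 23046) = 784 - sqrt(-94*(-130) + 23046) = 784 - sqrt(12220 + 23046) = 784 - sqrt(35266)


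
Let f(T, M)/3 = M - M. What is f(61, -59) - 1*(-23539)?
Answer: 23539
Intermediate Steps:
f(T, M) = 0 (f(T, M) = 3*(M - M) = 3*0 = 0)
f(61, -59) - 1*(-23539) = 0 - 1*(-23539) = 0 + 23539 = 23539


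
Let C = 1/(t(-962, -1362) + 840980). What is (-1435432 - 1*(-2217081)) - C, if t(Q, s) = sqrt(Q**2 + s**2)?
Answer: 138204254660698477/176811144978 + sqrt(695122)/353622289956 ≈ 7.8165e+5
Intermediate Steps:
C = 1/(840980 + 2*sqrt(695122)) (C = 1/(sqrt((-962)**2 + (-1362)**2) + 840980) = 1/(sqrt(925444 + 1855044) + 840980) = 1/(sqrt(2780488) + 840980) = 1/(2*sqrt(695122) + 840980) = 1/(840980 + 2*sqrt(695122)) ≈ 1.1867e-6)
(-1435432 - 1*(-2217081)) - C = (-1435432 - 1*(-2217081)) - (210245/176811144978 - sqrt(695122)/353622289956) = (-1435432 + 2217081) + (-210245/176811144978 + sqrt(695122)/353622289956) = 781649 + (-210245/176811144978 + sqrt(695122)/353622289956) = 138204254660698477/176811144978 + sqrt(695122)/353622289956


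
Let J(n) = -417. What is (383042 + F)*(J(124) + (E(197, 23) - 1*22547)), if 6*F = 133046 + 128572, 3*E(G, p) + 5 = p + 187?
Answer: -9768321705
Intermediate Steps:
E(G, p) = 182/3 + p/3 (E(G, p) = -5/3 + (p + 187)/3 = -5/3 + (187 + p)/3 = -5/3 + (187/3 + p/3) = 182/3 + p/3)
F = 43603 (F = (133046 + 128572)/6 = (⅙)*261618 = 43603)
(383042 + F)*(J(124) + (E(197, 23) - 1*22547)) = (383042 + 43603)*(-417 + ((182/3 + (⅓)*23) - 1*22547)) = 426645*(-417 + ((182/3 + 23/3) - 22547)) = 426645*(-417 + (205/3 - 22547)) = 426645*(-417 - 67436/3) = 426645*(-68687/3) = -9768321705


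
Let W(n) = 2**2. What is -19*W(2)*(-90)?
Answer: 6840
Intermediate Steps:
W(n) = 4
-19*W(2)*(-90) = -19*4*(-90) = -76*(-90) = 6840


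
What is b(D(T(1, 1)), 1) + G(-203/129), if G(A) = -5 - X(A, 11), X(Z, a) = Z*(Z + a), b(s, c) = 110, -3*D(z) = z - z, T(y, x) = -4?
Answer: 1994153/16641 ≈ 119.83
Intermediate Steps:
D(z) = 0 (D(z) = -(z - z)/3 = -1/3*0 = 0)
G(A) = -5 - A*(11 + A) (G(A) = -5 - A*(A + 11) = -5 - A*(11 + A))
b(D(T(1, 1)), 1) + G(-203/129) = 110 + (-5 - (-203/129)*(11 - 203/129)) = 110 + (-5 - (-203*1/129)*(11 - 203*1/129)) = 110 + (-5 - 1*(-203/129)*(11 - 203/129)) = 110 + (-5 - 1*(-203/129)*1216/129) = 110 + (-5 + 246848/16641) = 110 + 163643/16641 = 1994153/16641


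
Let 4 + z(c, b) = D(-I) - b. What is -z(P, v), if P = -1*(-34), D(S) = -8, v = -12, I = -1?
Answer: 0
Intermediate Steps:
P = 34
z(c, b) = -12 - b (z(c, b) = -4 + (-8 - b) = -12 - b)
-z(P, v) = -(-12 - 1*(-12)) = -(-12 + 12) = -1*0 = 0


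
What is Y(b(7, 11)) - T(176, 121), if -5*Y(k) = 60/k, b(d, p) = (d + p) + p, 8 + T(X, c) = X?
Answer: -4884/29 ≈ -168.41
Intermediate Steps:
T(X, c) = -8 + X
b(d, p) = d + 2*p
Y(k) = -12/k
Y(b(7, 11)) - T(176, 121) = -12/(7 + 2*11) - (-8 + 176) = -12/(7 + 22) - 1*168 = -12/29 - 168 = -4884/29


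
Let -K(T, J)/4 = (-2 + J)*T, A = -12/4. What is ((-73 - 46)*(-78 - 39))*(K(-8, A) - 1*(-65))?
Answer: -1322685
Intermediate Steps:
A = -3 (A = -12*¼ = -3)
K(T, J) = -4*T*(-2 + J) (K(T, J) = -4*(-2 + J)*T = -4*T*(-2 + J))
((-73 - 46)*(-78 - 39))*(K(-8, A) - 1*(-65)) = ((-73 - 46)*(-78 - 39))*(4*(-8)*(2 - 1*(-3)) - 1*(-65)) = (-119*(-117))*(4*(-8)*(2 + 3) + 65) = 13923*(4*(-8)*5 + 65) = 13923*(-160 + 65) = 13923*(-95) = -1322685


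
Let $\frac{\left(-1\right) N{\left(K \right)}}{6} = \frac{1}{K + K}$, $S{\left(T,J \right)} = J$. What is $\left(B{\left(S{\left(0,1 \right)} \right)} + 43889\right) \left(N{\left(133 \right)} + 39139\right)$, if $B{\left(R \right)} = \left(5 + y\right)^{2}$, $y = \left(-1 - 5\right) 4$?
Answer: $\frac{230342667000}{133} \approx 1.7319 \cdot 10^{9}$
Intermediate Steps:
$y = -24$ ($y = \left(-6\right) 4 = -24$)
$B{\left(R \right)} = 361$ ($B{\left(R \right)} = \left(5 - 24\right)^{2} = \left(-19\right)^{2} = 361$)
$N{\left(K \right)} = - \frac{3}{K}$ ($N{\left(K \right)} = - \frac{6}{K + K} = - \frac{6}{2 K} = - 6 \frac{1}{2 K} = - \frac{3}{K}$)
$\left(B{\left(S{\left(0,1 \right)} \right)} + 43889\right) \left(N{\left(133 \right)} + 39139\right) = \left(361 + 43889\right) \left(- \frac{3}{133} + 39139\right) = 44250 \left(\left(-3\right) \frac{1}{133} + 39139\right) = 44250 \left(- \frac{3}{133} + 39139\right) = 44250 \cdot \frac{5205484}{133} = \frac{230342667000}{133}$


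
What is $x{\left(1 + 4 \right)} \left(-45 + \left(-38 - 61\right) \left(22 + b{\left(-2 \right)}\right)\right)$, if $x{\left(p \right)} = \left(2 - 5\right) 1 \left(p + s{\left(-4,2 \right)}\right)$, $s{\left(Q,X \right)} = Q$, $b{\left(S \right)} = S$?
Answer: $6075$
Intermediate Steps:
$x{\left(p \right)} = 12 - 3 p$ ($x{\left(p \right)} = \left(2 - 5\right) 1 \left(p - 4\right) = \left(-3\right) 1 \left(-4 + p\right) = - 3 \left(-4 + p\right) = 12 - 3 p$)
$x{\left(1 + 4 \right)} \left(-45 + \left(-38 - 61\right) \left(22 + b{\left(-2 \right)}\right)\right) = \left(12 - 3 \left(1 + 4\right)\right) \left(-45 + \left(-38 - 61\right) \left(22 - 2\right)\right) = \left(12 - 15\right) \left(-45 - 1980\right) = \left(-3\right) \left(-2025\right) = 6075$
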